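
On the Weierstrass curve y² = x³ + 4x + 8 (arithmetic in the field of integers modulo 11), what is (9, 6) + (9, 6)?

tangent at (9, 6): λ = (3·9² + 4)/(2·6) ≡ 5/1. 1⁻¹ ≡ 1 (mod 11) since 1·1 = 1 ≡ 1, so λ ≡ 5·1 ≡ 5.
  x = λ² - 9 - 9 = 25 - 18 ≡ 7; y = λ·(9 - 7) - 6 ≡ 4. → (7, 4)

(7, 4)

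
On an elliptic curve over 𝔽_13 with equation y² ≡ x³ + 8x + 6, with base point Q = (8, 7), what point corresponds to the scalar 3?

Repeated addition: build up to 3Q.
2Q: tangent at (8, 7): λ = (3·8² + 8)/(2·7) ≡ 5/1. 1⁻¹ ≡ 1 (mod 13) since 1·1 = 1 ≡ 1, so λ ≡ 5·1 ≡ 5.
  x = λ² - 8 - 8 = 25 - 16 ≡ 9; y = λ·(8 - 9) - 7 ≡ 1. → (9, 1)
3Q: (9, 1) + (8, 7). λ = (7 - 1)/(8 - 9) ≡ 6/12 mod 13. 12⁻¹ ≡ 12 (mod 13) since 12·12 = 144 ≡ 1, so λ ≡ 7.
  x = λ² - 9 - 8 = 49 - 17 ≡ 6; y = λ·(9 - 6) - 1 ≡ 7. → (6, 7)

(6, 7)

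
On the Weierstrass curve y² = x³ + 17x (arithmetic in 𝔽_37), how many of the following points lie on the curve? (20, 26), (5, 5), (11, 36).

2

(20, 26): 26² ≡ 10, rhs ≡ 15 → off.
(5, 5): 5² ≡ 25, rhs ≡ 25 → on.
(11, 36): 36² ≡ 1, rhs ≡ 1 → on.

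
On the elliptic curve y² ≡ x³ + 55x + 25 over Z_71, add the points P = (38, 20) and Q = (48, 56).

(38, 20) + (48, 56). λ = (56 - 20)/(48 - 38) ≡ 36/10 mod 71. 10⁻¹ ≡ 64 (mod 71) since 10·64 = 640 ≡ 1, so λ ≡ 32.
  x = λ² - 38 - 48 = 1024 - 86 ≡ 15; y = λ·(38 - 15) - 20 ≡ 6. → (15, 6)

(15, 6)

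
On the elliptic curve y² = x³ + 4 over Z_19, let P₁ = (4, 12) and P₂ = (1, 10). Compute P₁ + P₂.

(4, 12) + (1, 10). λ = (10 - 12)/(1 - 4) ≡ 17/16 mod 19. 16⁻¹ ≡ 6 (mod 19) since 16·6 = 96 ≡ 1, so λ ≡ 7.
  x = λ² - 4 - 1 = 49 - 5 ≡ 6; y = λ·(4 - 6) - 12 ≡ 12. → (6, 12)

(6, 12)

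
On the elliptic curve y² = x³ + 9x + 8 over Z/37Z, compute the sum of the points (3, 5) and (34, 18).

(16, 17)

(3, 5) + (34, 18). λ = (18 - 5)/(34 - 3) ≡ 13/31 mod 37. 31⁻¹ ≡ 6 (mod 37), so λ ≡ 4.
  x = λ² - 3 - 34 = 16 - 37 ≡ 16; y = λ·(3 - 16) - 5 ≡ 17. → (16, 17)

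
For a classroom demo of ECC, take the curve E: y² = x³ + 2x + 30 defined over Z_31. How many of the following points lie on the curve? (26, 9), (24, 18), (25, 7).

2

(26, 9): 9² ≡ 19, rhs ≡ 19 → on.
(24, 18): 18² ≡ 14, rhs ≡ 14 → on.
(25, 7): 7² ≡ 18, rhs ≡ 19 → off.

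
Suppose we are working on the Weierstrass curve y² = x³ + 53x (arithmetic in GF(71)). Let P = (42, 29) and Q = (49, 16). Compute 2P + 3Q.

(20, 55)

First 2P:
Repeated addition: build up to 2P.
2P: tangent at (42, 29): λ = (3·42² + 53)/(2·29) ≡ 20/58. 58⁻¹ ≡ 60 (mod 71) since 58·60 = 3480 ≡ 1, so λ ≡ 20·60 ≡ 64.
  x = λ² - 42 - 42 = 4096 - 84 ≡ 36; y = λ·(42 - 36) - 29 ≡ 0. → (36, 0)
2P = (36, 0).
Next 3Q:
Repeated addition: build up to 3Q.
2Q: tangent at (49, 16): λ = (3·49² + 53)/(2·16) ≡ 14/32. 32⁻¹ ≡ 20 (mod 71), so λ ≡ 14·20 ≡ 67.
  x = λ² - 49 - 49 = 4489 - 98 ≡ 60; y = λ·(49 - 60) - 16 ≡ 28. → (60, 28)
3Q: (60, 28) + (49, 16). λ = (16 - 28)/(49 - 60) ≡ 59/60 mod 71. 60⁻¹ ≡ 58 (mod 71), so λ ≡ 14.
  x = λ² - 60 - 49 = 196 - 109 ≡ 16; y = λ·(60 - 16) - 28 ≡ 20. → (16, 20)
3Q = (16, 20).
Finally 2P + 3Q:
(36, 0) + (16, 20). λ = (20 - 0)/(16 - 36) ≡ 20/51 mod 71. 51⁻¹ ≡ 39 (mod 71), so λ ≡ 70.
  x = λ² - 36 - 16 = 4900 - 52 ≡ 20; y = λ·(36 - 20) - 0 ≡ 55. → (20, 55)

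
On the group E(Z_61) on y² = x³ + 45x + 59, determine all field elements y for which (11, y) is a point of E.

none

x³ + 45x + 59 = 1885 ≡ 55 (mod 61).
55 is a non-residue mod 61; no y exists.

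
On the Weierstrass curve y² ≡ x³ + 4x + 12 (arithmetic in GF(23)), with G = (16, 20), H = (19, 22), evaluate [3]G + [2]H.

First 3G:
Repeated addition: build up to 3G.
2G: tangent at (16, 20): λ = (3·16² + 4)/(2·20) ≡ 13/17. 17⁻¹ ≡ 19 (mod 23), so λ ≡ 13·19 ≡ 17.
  x = λ² - 16 - 16 = 289 - 32 ≡ 4; y = λ·(16 - 4) - 20 ≡ 0. → (4, 0)
3G: (4, 0) + (16, 20). λ = (20 - 0)/(16 - 4) ≡ 20/12 mod 23. 12⁻¹ ≡ 2 (mod 23) since 12·2 = 24 ≡ 1, so λ ≡ 17.
  x = λ² - 4 - 16 = 289 - 20 ≡ 16; y = λ·(4 - 16) - 0 ≡ 3. → (16, 3)
3G = (16, 3).
Next 2H:
Repeated addition: build up to 2H.
2H: tangent at (19, 22): λ = (3·19² + 4)/(2·22) ≡ 6/21. 21⁻¹ ≡ 11 (mod 23) since 21·11 = 231 ≡ 1, so λ ≡ 6·11 ≡ 20.
  x = λ² - 19 - 19 = 400 - 38 ≡ 17; y = λ·(19 - 17) - 22 ≡ 18. → (17, 18)
2H = (17, 18).
Finally 3G + 2H:
(16, 3) + (17, 18). λ = (18 - 3)/(17 - 16) ≡ 15/1 mod 23. 1⁻¹ ≡ 1 (mod 23), so λ ≡ 15.
  x = λ² - 16 - 17 = 225 - 33 ≡ 8; y = λ·(16 - 8) - 3 ≡ 2. → (8, 2)

(8, 2)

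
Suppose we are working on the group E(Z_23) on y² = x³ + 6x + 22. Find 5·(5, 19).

Write P = (5, 19).
Double-and-add on 5 = (101)₂. Start with P = (5, 19) for the leading 1-bit.
double: tangent at (5, 19): λ = (3·5² + 6)/(2·19) ≡ 12/15. 15⁻¹ ≡ 20 (mod 23), so λ ≡ 12·20 ≡ 10.
  x = λ² - 5 - 5 = 100 - 10 ≡ 21; y = λ·(5 - 21) - 19 ≡ 5. → (21, 5)
double: tangent at (21, 5): λ = (3·21² + 6)/(2·5) ≡ 18/10. 10⁻¹ ≡ 7 (mod 23) since 10·7 = 70 ≡ 1, so λ ≡ 18·7 ≡ 11.
  x = λ² - 21 - 21 = 121 - 42 ≡ 10; y = λ·(21 - 10) - 5 ≡ 1. → (10, 1)
add P: (10, 1) + (5, 19). λ = (19 - 1)/(5 - 10) ≡ 18/18 mod 23. 18⁻¹ ≡ 9 (mod 23), so λ ≡ 1.
  x = λ² - 10 - 5 = 1 - 15 ≡ 9; y = λ·(10 - 9) - 1 ≡ 0. → (9, 0)

(9, 0)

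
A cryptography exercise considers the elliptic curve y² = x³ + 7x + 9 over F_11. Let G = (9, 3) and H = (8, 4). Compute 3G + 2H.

First 3G:
Repeated addition: build up to 3G.
2G: tangent at (9, 3): λ = (3·9² + 7)/(2·3) ≡ 8/6. 6⁻¹ ≡ 2 (mod 11) since 6·2 = 12 ≡ 1, so λ ≡ 8·2 ≡ 5.
  x = λ² - 9 - 9 = 25 - 18 ≡ 7; y = λ·(9 - 7) - 3 ≡ 7. → (7, 7)
3G: (7, 7) + (9, 3). λ = (3 - 7)/(9 - 7) ≡ 7/2 mod 11. 2⁻¹ ≡ 6 (mod 11), so λ ≡ 9.
  x = λ² - 7 - 9 = 81 - 16 ≡ 10; y = λ·(7 - 10) - 7 ≡ 10. → (10, 10)
3G = (10, 10).
Next 2H:
Repeated addition: build up to 2H.
2H: tangent at (8, 4): λ = (3·8² + 7)/(2·4) ≡ 1/8. 8⁻¹ ≡ 7 (mod 11), so λ ≡ 1·7 ≡ 7.
  x = λ² - 8 - 8 = 49 - 16 ≡ 0; y = λ·(8 - 0) - 4 ≡ 8. → (0, 8)
2H = (0, 8).
Finally 3G + 2H:
(10, 10) + (0, 8). λ = (8 - 10)/(0 - 10) ≡ 9/1 mod 11. 1⁻¹ ≡ 1 (mod 11) since 1·1 = 1 ≡ 1, so λ ≡ 9.
  x = λ² - 10 - 0 = 81 - 10 ≡ 5; y = λ·(10 - 5) - 10 ≡ 2. → (5, 2)

(5, 2)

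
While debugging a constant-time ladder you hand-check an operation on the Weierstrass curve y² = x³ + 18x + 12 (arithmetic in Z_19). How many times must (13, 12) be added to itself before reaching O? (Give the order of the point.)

5

2P: tangent at (13, 12): λ = (3·13² + 18)/(2·12) ≡ 12/5. 5⁻¹ ≡ 4 (mod 19), so λ ≡ 12·4 ≡ 10.
  x = λ² - 13 - 13 = 100 - 26 ≡ 17; y = λ·(13 - 17) - 12 ≡ 5. → (17, 5)
3P: (17, 5) + (13, 12). λ = (12 - 5)/(13 - 17) ≡ 7/15 mod 19. 15⁻¹ ≡ 14 (mod 19) since 15·14 = 210 ≡ 1, so λ ≡ 3.
  x = λ² - 17 - 13 = 9 - 30 ≡ 17; y = λ·(17 - 17) - 5 ≡ 14. → (17, 14)
4P: (17, 14) + (13, 12). λ = (12 - 14)/(13 - 17) ≡ 17/15 mod 19. 15⁻¹ ≡ 14 (mod 19), so λ ≡ 10.
  x = λ² - 17 - 13 = 100 - 30 ≡ 13; y = λ·(17 - 13) - 14 ≡ 7. → (13, 7)
5P: (13, 7) + (13, 12): same x and y₁ ≡ -y₂, so the sum is O.
5P = O, so the order is 5.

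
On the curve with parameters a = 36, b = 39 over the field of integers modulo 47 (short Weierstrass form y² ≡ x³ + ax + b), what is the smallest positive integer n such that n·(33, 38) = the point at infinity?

2P: tangent at (33, 38): λ = (3·33² + 36)/(2·38) ≡ 13/29. 29⁻¹ ≡ 13 (mod 47), so λ ≡ 13·13 ≡ 28.
  x = λ² - 33 - 33 = 784 - 66 ≡ 13; y = λ·(33 - 13) - 38 ≡ 5. → (13, 5)
3P: (13, 5) + (33, 38). λ = (38 - 5)/(33 - 13) ≡ 33/20 mod 47. 20⁻¹ ≡ 40 (mod 47), so λ ≡ 4.
  x = λ² - 13 - 33 = 16 - 46 ≡ 17; y = λ·(13 - 17) - 5 ≡ 26. → (17, 26)
4P: (17, 26) + (33, 38). λ = (38 - 26)/(33 - 17) ≡ 12/16 mod 47. 16⁻¹ ≡ 3 (mod 47), so λ ≡ 36.
  x = λ² - 17 - 33 = 1296 - 50 ≡ 24; y = λ·(17 - 24) - 26 ≡ 4. → (24, 4)
5P: (24, 4) + (33, 38). λ = (38 - 4)/(33 - 24) ≡ 34/9 mod 47. 9⁻¹ ≡ 21 (mod 47) since 9·21 = 189 ≡ 1, so λ ≡ 9.
  x = λ² - 24 - 33 = 81 - 57 ≡ 24; y = λ·(24 - 24) - 4 ≡ 43. → (24, 43)
6P: (24, 43) + (33, 38). λ = (38 - 43)/(33 - 24) ≡ 42/9 mod 47. 9⁻¹ ≡ 21 (mod 47), so λ ≡ 36.
  x = λ² - 24 - 33 = 1296 - 57 ≡ 17; y = λ·(24 - 17) - 43 ≡ 21. → (17, 21)
7P: (17, 21) + (33, 38). λ = (38 - 21)/(33 - 17) ≡ 17/16 mod 47. 16⁻¹ ≡ 3 (mod 47) since 16·3 = 48 ≡ 1, so λ ≡ 4.
  x = λ² - 17 - 33 = 16 - 50 ≡ 13; y = λ·(17 - 13) - 21 ≡ 42. → (13, 42)
8P: (13, 42) + (33, 38). λ = (38 - 42)/(33 - 13) ≡ 43/20 mod 47. 20⁻¹ ≡ 40 (mod 47) since 20·40 = 800 ≡ 1, so λ ≡ 28.
  x = λ² - 13 - 33 = 784 - 46 ≡ 33; y = λ·(13 - 33) - 42 ≡ 9. → (33, 9)
9P: (33, 9) + (33, 38): same x and y₁ ≡ -y₂, so the sum is the point at infinity.
9P = the point at infinity, so the order is 9.

9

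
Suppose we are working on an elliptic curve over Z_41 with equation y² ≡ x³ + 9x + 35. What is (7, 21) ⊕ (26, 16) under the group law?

(10, 10)

(7, 21) + (26, 16). λ = (16 - 21)/(26 - 7) ≡ 36/19 mod 41. 19⁻¹ ≡ 13 (mod 41) since 19·13 = 247 ≡ 1, so λ ≡ 17.
  x = λ² - 7 - 26 = 289 - 33 ≡ 10; y = λ·(7 - 10) - 21 ≡ 10. → (10, 10)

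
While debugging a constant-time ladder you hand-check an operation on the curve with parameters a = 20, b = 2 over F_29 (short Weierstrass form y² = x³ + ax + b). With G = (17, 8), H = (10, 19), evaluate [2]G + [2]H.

First 2G:
Repeated addition: build up to 2G.
2G: tangent at (17, 8): λ = (3·17² + 20)/(2·8) ≡ 17/16. 16⁻¹ ≡ 20 (mod 29) since 16·20 = 320 ≡ 1, so λ ≡ 17·20 ≡ 21.
  x = λ² - 17 - 17 = 441 - 34 ≡ 1; y = λ·(17 - 1) - 8 ≡ 9. → (1, 9)
2G = (1, 9).
Next 2H:
Repeated addition: build up to 2H.
2H: tangent at (10, 19): λ = (3·10² + 20)/(2·19) ≡ 1/9. 9⁻¹ ≡ 13 (mod 29) since 9·13 = 117 ≡ 1, so λ ≡ 1·13 ≡ 13.
  x = λ² - 10 - 10 = 169 - 20 ≡ 4; y = λ·(10 - 4) - 19 ≡ 1. → (4, 1)
2H = (4, 1).
Finally 2G + 2H:
(1, 9) + (4, 1). λ = (1 - 9)/(4 - 1) ≡ 21/3 mod 29. 3⁻¹ ≡ 10 (mod 29), so λ ≡ 7.
  x = λ² - 1 - 4 = 49 - 5 ≡ 15; y = λ·(1 - 15) - 9 ≡ 9. → (15, 9)

(15, 9)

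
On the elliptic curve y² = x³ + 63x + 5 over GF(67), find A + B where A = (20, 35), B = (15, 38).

(20, 35) + (15, 38). λ = (38 - 35)/(15 - 20) ≡ 3/62 mod 67. 62⁻¹ ≡ 40 (mod 67), so λ ≡ 53.
  x = λ² - 20 - 15 = 2809 - 35 ≡ 27; y = λ·(20 - 27) - 35 ≡ 63. → (27, 63)

(27, 63)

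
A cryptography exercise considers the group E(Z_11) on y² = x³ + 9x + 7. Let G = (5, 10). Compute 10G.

(5, 10)

Double-and-add on 10 = (1010)₂. Start with G = (5, 10) for the leading 1-bit.
double: tangent at (5, 10): λ = (3·5² + 9)/(2·10) ≡ 7/9. 9⁻¹ ≡ 5 (mod 11), so λ ≡ 7·5 ≡ 2.
  x = λ² - 5 - 5 = 4 - 10 ≡ 5; y = λ·(5 - 5) - 10 ≡ 1. → (5, 1)
double: tangent at (5, 1): λ = (3·5² + 9)/(2·1) ≡ 7/2. 2⁻¹ ≡ 6 (mod 11), so λ ≡ 7·6 ≡ 9.
  x = λ² - 5 - 5 = 81 - 10 ≡ 5; y = λ·(5 - 5) - 1 ≡ 10. → (5, 10)
add G: tangent at (5, 10): λ = (3·5² + 9)/(2·10) ≡ 7/9. 9⁻¹ ≡ 5 (mod 11) since 9·5 = 45 ≡ 1, so λ ≡ 7·5 ≡ 2.
  x = λ² - 5 - 5 = 4 - 10 ≡ 5; y = λ·(5 - 5) - 10 ≡ 1. → (5, 1)
double: tangent at (5, 1): λ = (3·5² + 9)/(2·1) ≡ 7/2. 2⁻¹ ≡ 6 (mod 11) since 2·6 = 12 ≡ 1, so λ ≡ 7·6 ≡ 9.
  x = λ² - 5 - 5 = 81 - 10 ≡ 5; y = λ·(5 - 5) - 1 ≡ 10. → (5, 10)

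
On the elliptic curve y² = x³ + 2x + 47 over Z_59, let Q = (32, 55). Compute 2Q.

(14, 20)

tangent at (32, 55): λ = (3·32² + 2)/(2·55) ≡ 6/51. 51⁻¹ ≡ 22 (mod 59) since 51·22 = 1122 ≡ 1, so λ ≡ 6·22 ≡ 14.
  x = λ² - 32 - 32 = 196 - 64 ≡ 14; y = λ·(32 - 14) - 55 ≡ 20. → (14, 20)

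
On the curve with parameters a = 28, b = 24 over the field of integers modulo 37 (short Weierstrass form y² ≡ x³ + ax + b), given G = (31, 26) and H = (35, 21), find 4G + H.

(6, 1)

First 4G:
Double-and-add on 4 = (100)₂. Start with G = (31, 26) for the leading 1-bit.
double: tangent at (31, 26): λ = (3·31² + 28)/(2·26) ≡ 25/15. 15⁻¹ ≡ 5 (mod 37) since 15·5 = 75 ≡ 1, so λ ≡ 25·5 ≡ 14.
  x = λ² - 31 - 31 = 196 - 62 ≡ 23; y = λ·(31 - 23) - 26 ≡ 12. → (23, 12)
double: tangent at (23, 12): λ = (3·23² + 28)/(2·12) ≡ 24/24. 24⁻¹ ≡ 17 (mod 37), so λ ≡ 24·17 ≡ 1.
  x = λ² - 23 - 23 = 1 - 46 ≡ 29; y = λ·(23 - 29) - 12 ≡ 19. → (29, 19)
4G = (29, 19).
Finally 4G + H:
(29, 19) + (35, 21). λ = (21 - 19)/(35 - 29) ≡ 2/6 mod 37. 6⁻¹ ≡ 31 (mod 37) since 6·31 = 186 ≡ 1, so λ ≡ 25.
  x = λ² - 29 - 35 = 625 - 64 ≡ 6; y = λ·(29 - 6) - 19 ≡ 1. → (6, 1)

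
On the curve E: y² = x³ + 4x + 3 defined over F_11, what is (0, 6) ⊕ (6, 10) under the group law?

(0, 6) + (6, 10). λ = (10 - 6)/(6 - 0) ≡ 4/6 mod 11. 6⁻¹ ≡ 2 (mod 11) since 6·2 = 12 ≡ 1, so λ ≡ 8.
  x = λ² - 0 - 6 = 64 - 6 ≡ 3; y = λ·(0 - 3) - 6 ≡ 3. → (3, 3)

(3, 3)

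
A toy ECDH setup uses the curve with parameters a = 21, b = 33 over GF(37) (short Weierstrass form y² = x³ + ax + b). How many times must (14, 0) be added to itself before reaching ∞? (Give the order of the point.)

2

2P: (14, 0) + (14, 0): same x and y₁ ≡ -y₂, so the sum is ∞.
2P = ∞, so the order is 2.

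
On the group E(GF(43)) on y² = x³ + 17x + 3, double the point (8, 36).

(7, 32)

tangent at (8, 36): λ = (3·8² + 17)/(2·36) ≡ 37/29. 29⁻¹ ≡ 3 (mod 43), so λ ≡ 37·3 ≡ 25.
  x = λ² - 8 - 8 = 625 - 16 ≡ 7; y = λ·(8 - 7) - 36 ≡ 32. → (7, 32)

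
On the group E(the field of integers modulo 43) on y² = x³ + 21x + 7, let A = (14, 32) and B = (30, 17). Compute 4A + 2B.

(7, 29)

First 4A:
Double-and-add on 4 = (100)₂. Start with A = (14, 32) for the leading 1-bit.
double: tangent at (14, 32): λ = (3·14² + 21)/(2·32) ≡ 7/21. 21⁻¹ ≡ 41 (mod 43), so λ ≡ 7·41 ≡ 29.
  x = λ² - 14 - 14 = 841 - 28 ≡ 39; y = λ·(14 - 39) - 32 ≡ 17. → (39, 17)
double: tangent at (39, 17): λ = (3·39² + 21)/(2·17) ≡ 26/34. 34⁻¹ ≡ 19 (mod 43), so λ ≡ 26·19 ≡ 21.
  x = λ² - 39 - 39 = 441 - 78 ≡ 19; y = λ·(39 - 19) - 17 ≡ 16. → (19, 16)
4A = (19, 16).
Next 2B:
Repeated addition: build up to 2B.
2B: tangent at (30, 17): λ = (3·30² + 21)/(2·17) ≡ 12/34. 34⁻¹ ≡ 19 (mod 43), so λ ≡ 12·19 ≡ 13.
  x = λ² - 30 - 30 = 169 - 60 ≡ 23; y = λ·(30 - 23) - 17 ≡ 31. → (23, 31)
2B = (23, 31).
Finally 4A + 2B:
(19, 16) + (23, 31). λ = (31 - 16)/(23 - 19) ≡ 15/4 mod 43. 4⁻¹ ≡ 11 (mod 43), so λ ≡ 36.
  x = λ² - 19 - 23 = 1296 - 42 ≡ 7; y = λ·(19 - 7) - 16 ≡ 29. → (7, 29)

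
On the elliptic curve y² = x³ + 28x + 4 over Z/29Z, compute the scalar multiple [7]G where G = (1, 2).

(1, 27)

Repeated addition: build up to 7G.
2G: tangent at (1, 2): λ = (3·1² + 28)/(2·2) ≡ 2/4. 4⁻¹ ≡ 22 (mod 29) since 4·22 = 88 ≡ 1, so λ ≡ 2·22 ≡ 15.
  x = λ² - 1 - 1 = 225 - 2 ≡ 20; y = λ·(1 - 20) - 2 ≡ 3. → (20, 3)
3G: (20, 3) + (1, 2). λ = (2 - 3)/(1 - 20) ≡ 28/10 mod 29. 10⁻¹ ≡ 3 (mod 29), so λ ≡ 26.
  x = λ² - 20 - 1 = 676 - 21 ≡ 17; y = λ·(20 - 17) - 3 ≡ 17. → (17, 17)
4G: (17, 17) + (1, 2). λ = (2 - 17)/(1 - 17) ≡ 14/13 mod 29. 13⁻¹ ≡ 9 (mod 29), so λ ≡ 10.
  x = λ² - 17 - 1 = 100 - 18 ≡ 24; y = λ·(17 - 24) - 17 ≡ 0. → (24, 0)
5G: (24, 0) + (1, 2). λ = (2 - 0)/(1 - 24) ≡ 2/6 mod 29. 6⁻¹ ≡ 5 (mod 29), so λ ≡ 10.
  x = λ² - 24 - 1 = 100 - 25 ≡ 17; y = λ·(24 - 17) - 0 ≡ 12. → (17, 12)
6G: (17, 12) + (1, 2). λ = (2 - 12)/(1 - 17) ≡ 19/13 mod 29. 13⁻¹ ≡ 9 (mod 29), so λ ≡ 26.
  x = λ² - 17 - 1 = 676 - 18 ≡ 20; y = λ·(17 - 20) - 12 ≡ 26. → (20, 26)
7G: (20, 26) + (1, 2). λ = (2 - 26)/(1 - 20) ≡ 5/10 mod 29. 10⁻¹ ≡ 3 (mod 29) since 10·3 = 30 ≡ 1, so λ ≡ 15.
  x = λ² - 20 - 1 = 225 - 21 ≡ 1; y = λ·(20 - 1) - 26 ≡ 27. → (1, 27)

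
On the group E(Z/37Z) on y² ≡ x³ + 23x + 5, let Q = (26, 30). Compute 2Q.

tangent at (26, 30): λ = (3·26² + 23)/(2·30) ≡ 16/23. 23⁻¹ ≡ 29 (mod 37) since 23·29 = 667 ≡ 1, so λ ≡ 16·29 ≡ 20.
  x = λ² - 26 - 26 = 400 - 52 ≡ 15; y = λ·(26 - 15) - 30 ≡ 5. → (15, 5)

(15, 5)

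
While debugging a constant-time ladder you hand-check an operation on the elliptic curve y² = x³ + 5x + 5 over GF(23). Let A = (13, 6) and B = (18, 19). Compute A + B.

(19, 6)

(13, 6) + (18, 19). λ = (19 - 6)/(18 - 13) ≡ 13/5 mod 23. 5⁻¹ ≡ 14 (mod 23), so λ ≡ 21.
  x = λ² - 13 - 18 = 441 - 31 ≡ 19; y = λ·(13 - 19) - 6 ≡ 6. → (19, 6)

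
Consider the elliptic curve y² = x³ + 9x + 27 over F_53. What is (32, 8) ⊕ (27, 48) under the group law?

(32, 8) + (27, 48). λ = (48 - 8)/(27 - 32) ≡ 40/48 mod 53. 48⁻¹ ≡ 21 (mod 53), so λ ≡ 45.
  x = λ² - 32 - 27 = 2025 - 59 ≡ 5; y = λ·(32 - 5) - 8 ≡ 41. → (5, 41)

(5, 41)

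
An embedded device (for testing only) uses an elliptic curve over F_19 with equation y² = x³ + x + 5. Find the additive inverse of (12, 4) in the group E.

-(12, 4) = (12, -4 mod 19) = (12, 15).

(12, 15)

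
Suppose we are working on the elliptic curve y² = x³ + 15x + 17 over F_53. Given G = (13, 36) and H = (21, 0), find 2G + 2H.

First 2G:
Repeated addition: build up to 2G.
2G: tangent at (13, 36): λ = (3·13² + 15)/(2·36) ≡ 45/19. 19⁻¹ ≡ 14 (mod 53), so λ ≡ 45·14 ≡ 47.
  x = λ² - 13 - 13 = 2209 - 26 ≡ 10; y = λ·(13 - 10) - 36 ≡ 52. → (10, 52)
2G = (10, 52).
Next 2H:
Repeated addition: build up to 2H.
2H: (21, 0) + (21, 0): same x and y₁ ≡ -y₂, so the sum is O.
2H = O.
Finally 2G + 2H:
(10, 52) + O = (10, 52) (identity).

(10, 52)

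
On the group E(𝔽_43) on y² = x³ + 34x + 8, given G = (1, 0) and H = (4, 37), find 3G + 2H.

First 3G:
Repeated addition: build up to 3G.
2G: (1, 0) + (1, 0): same x and y₁ ≡ -y₂, so the sum is the point at infinity.
3G: the point at infinity + (1, 0) = (1, 0) (identity).
3G = (1, 0).
Next 2H:
Repeated addition: build up to 2H.
2H: tangent at (4, 37): λ = (3·4² + 34)/(2·37) ≡ 39/31. 31⁻¹ ≡ 25 (mod 43), so λ ≡ 39·25 ≡ 29.
  x = λ² - 4 - 4 = 841 - 8 ≡ 16; y = λ·(4 - 16) - 37 ≡ 2. → (16, 2)
2H = (16, 2).
Finally 3G + 2H:
(1, 0) + (16, 2). λ = (2 - 0)/(16 - 1) ≡ 2/15 mod 43. 15⁻¹ ≡ 23 (mod 43) since 15·23 = 345 ≡ 1, so λ ≡ 3.
  x = λ² - 1 - 16 = 9 - 17 ≡ 35; y = λ·(1 - 35) - 0 ≡ 27. → (35, 27)

(35, 27)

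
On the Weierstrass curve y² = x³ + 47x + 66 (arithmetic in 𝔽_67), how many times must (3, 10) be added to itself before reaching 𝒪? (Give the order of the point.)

2P: tangent at (3, 10): λ = (3·3² + 47)/(2·10) ≡ 7/20. 20⁻¹ ≡ 57 (mod 67), so λ ≡ 7·57 ≡ 64.
  x = λ² - 3 - 3 = 4096 - 6 ≡ 3; y = λ·(3 - 3) - 10 ≡ 57. → (3, 57)
3P: (3, 57) + (3, 10): same x and y₁ ≡ -y₂, so the sum is 𝒪.
3P = 𝒪, so the order is 3.

3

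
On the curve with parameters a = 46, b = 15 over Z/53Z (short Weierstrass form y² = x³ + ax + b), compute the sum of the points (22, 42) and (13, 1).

(22, 42) + (13, 1). λ = (1 - 42)/(13 - 22) ≡ 12/44 mod 53. 44⁻¹ ≡ 47 (mod 53), so λ ≡ 34.
  x = λ² - 22 - 13 = 1156 - 35 ≡ 8; y = λ·(22 - 8) - 42 ≡ 10. → (8, 10)

(8, 10)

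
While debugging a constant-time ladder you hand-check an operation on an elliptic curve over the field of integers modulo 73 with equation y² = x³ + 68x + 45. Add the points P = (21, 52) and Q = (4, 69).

(49, 49)

(21, 52) + (4, 69). λ = (69 - 52)/(4 - 21) ≡ 17/56 mod 73. 56⁻¹ ≡ 30 (mod 73), so λ ≡ 72.
  x = λ² - 21 - 4 = 5184 - 25 ≡ 49; y = λ·(21 - 49) - 52 ≡ 49. → (49, 49)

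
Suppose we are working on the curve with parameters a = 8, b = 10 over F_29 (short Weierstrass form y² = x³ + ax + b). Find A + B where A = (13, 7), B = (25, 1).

(13, 22)

(13, 7) + (25, 1). λ = (1 - 7)/(25 - 13) ≡ 23/12 mod 29. 12⁻¹ ≡ 17 (mod 29), so λ ≡ 14.
  x = λ² - 13 - 25 = 196 - 38 ≡ 13; y = λ·(13 - 13) - 7 ≡ 22. → (13, 22)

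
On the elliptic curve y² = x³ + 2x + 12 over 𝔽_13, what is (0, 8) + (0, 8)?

tangent at (0, 8): λ = (3·0² + 2)/(2·8) ≡ 2/3. 3⁻¹ ≡ 9 (mod 13), so λ ≡ 2·9 ≡ 5.
  x = λ² - 0 - 0 = 25 - 0 ≡ 12; y = λ·(0 - 12) - 8 ≡ 10. → (12, 10)

(12, 10)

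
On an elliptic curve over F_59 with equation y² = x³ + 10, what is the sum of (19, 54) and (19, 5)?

O

The two points share x = 19 and their y-coordinates satisfy 54 + 5 ≡ 0 (mod 59), so they are inverses. Their sum is the point at infinity.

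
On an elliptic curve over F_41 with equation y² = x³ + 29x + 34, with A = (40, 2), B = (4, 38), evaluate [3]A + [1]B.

(13, 36)

First 3A:
Repeated addition: build up to 3A.
2A: tangent at (40, 2): λ = (3·40² + 29)/(2·2) ≡ 32/4. 4⁻¹ ≡ 31 (mod 41), so λ ≡ 32·31 ≡ 8.
  x = λ² - 40 - 40 = 64 - 80 ≡ 25; y = λ·(40 - 25) - 2 ≡ 36. → (25, 36)
3A: (25, 36) + (40, 2). λ = (2 - 36)/(40 - 25) ≡ 7/15 mod 41. 15⁻¹ ≡ 11 (mod 41), so λ ≡ 36.
  x = λ² - 25 - 40 = 1296 - 65 ≡ 1; y = λ·(25 - 1) - 36 ≡ 8. → (1, 8)
3A = (1, 8).
Finally 3A + B:
(1, 8) + (4, 38). λ = (38 - 8)/(4 - 1) ≡ 30/3 mod 41. 3⁻¹ ≡ 14 (mod 41), so λ ≡ 10.
  x = λ² - 1 - 4 = 100 - 5 ≡ 13; y = λ·(1 - 13) - 8 ≡ 36. → (13, 36)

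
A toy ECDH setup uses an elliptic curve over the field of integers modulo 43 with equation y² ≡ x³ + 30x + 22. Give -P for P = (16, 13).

-(16, 13) = (16, -13 mod 43) = (16, 30).

(16, 30)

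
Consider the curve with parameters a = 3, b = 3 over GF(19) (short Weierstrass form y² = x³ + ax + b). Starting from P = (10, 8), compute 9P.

Double-and-add on 9 = (1001)₂. Start with P = (10, 8) for the leading 1-bit.
double: tangent at (10, 8): λ = (3·10² + 3)/(2·8) ≡ 18/16. 16⁻¹ ≡ 6 (mod 19) since 16·6 = 96 ≡ 1, so λ ≡ 18·6 ≡ 13.
  x = λ² - 10 - 10 = 169 - 20 ≡ 16; y = λ·(10 - 16) - 8 ≡ 9. → (16, 9)
double: tangent at (16, 9): λ = (3·16² + 3)/(2·9) ≡ 11/18. 18⁻¹ ≡ 18 (mod 19) since 18·18 = 324 ≡ 1, so λ ≡ 11·18 ≡ 8.
  x = λ² - 16 - 16 = 64 - 32 ≡ 13; y = λ·(16 - 13) - 9 ≡ 15. → (13, 15)
double: tangent at (13, 15): λ = (3·13² + 3)/(2·15) ≡ 16/11. 11⁻¹ ≡ 7 (mod 19), so λ ≡ 16·7 ≡ 17.
  x = λ² - 13 - 13 = 289 - 26 ≡ 16; y = λ·(13 - 16) - 15 ≡ 10. → (16, 10)
add P: (16, 10) + (10, 8). λ = (8 - 10)/(10 - 16) ≡ 17/13 mod 19. 13⁻¹ ≡ 3 (mod 19) since 13·3 = 39 ≡ 1, so λ ≡ 13.
  x = λ² - 16 - 10 = 169 - 26 ≡ 10; y = λ·(16 - 10) - 10 ≡ 11. → (10, 11)

(10, 11)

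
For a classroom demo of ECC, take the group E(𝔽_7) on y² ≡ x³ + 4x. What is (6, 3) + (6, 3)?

tangent at (6, 3): λ = (3·6² + 4)/(2·3) ≡ 0/6. 6⁻¹ ≡ 6 (mod 7) since 6·6 = 36 ≡ 1, so λ ≡ 0·6 ≡ 0.
  x = λ² - 6 - 6 = 0 - 12 ≡ 2; y = λ·(6 - 2) - 3 ≡ 4. → (2, 4)

(2, 4)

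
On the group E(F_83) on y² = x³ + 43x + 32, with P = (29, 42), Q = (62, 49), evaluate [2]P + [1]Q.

(28, 60)

First 2P:
Repeated addition: build up to 2P.
2P: tangent at (29, 42): λ = (3·29² + 43)/(2·42) ≡ 76/1. 1⁻¹ ≡ 1 (mod 83), so λ ≡ 76·1 ≡ 76.
  x = λ² - 29 - 29 = 5776 - 58 ≡ 74; y = λ·(29 - 74) - 42 ≡ 24. → (74, 24)
2P = (74, 24).
Finally 2P + Q:
(74, 24) + (62, 49). λ = (49 - 24)/(62 - 74) ≡ 25/71 mod 83. 71⁻¹ ≡ 76 (mod 83), so λ ≡ 74.
  x = λ² - 74 - 62 = 5476 - 136 ≡ 28; y = λ·(74 - 28) - 24 ≡ 60. → (28, 60)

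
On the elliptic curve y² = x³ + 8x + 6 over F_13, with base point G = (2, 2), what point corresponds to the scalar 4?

(9, 1)

Repeated addition: build up to 4G.
2G: tangent at (2, 2): λ = (3·2² + 8)/(2·2) ≡ 7/4. 4⁻¹ ≡ 10 (mod 13) since 4·10 = 40 ≡ 1, so λ ≡ 7·10 ≡ 5.
  x = λ² - 2 - 2 = 25 - 4 ≡ 8; y = λ·(2 - 8) - 2 ≡ 7. → (8, 7)
3G: (8, 7) + (2, 2). λ = (2 - 7)/(2 - 8) ≡ 8/7 mod 13. 7⁻¹ ≡ 2 (mod 13) since 7·2 = 14 ≡ 1, so λ ≡ 3.
  x = λ² - 8 - 2 = 9 - 10 ≡ 12; y = λ·(8 - 12) - 7 ≡ 7. → (12, 7)
4G: (12, 7) + (2, 2). λ = (2 - 7)/(2 - 12) ≡ 8/3 mod 13. 3⁻¹ ≡ 9 (mod 13), so λ ≡ 7.
  x = λ² - 12 - 2 = 49 - 14 ≡ 9; y = λ·(12 - 9) - 7 ≡ 1. → (9, 1)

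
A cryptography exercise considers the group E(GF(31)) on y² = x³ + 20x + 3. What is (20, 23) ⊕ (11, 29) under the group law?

(20, 23) + (11, 29). λ = (29 - 23)/(11 - 20) ≡ 6/22 mod 31. 22⁻¹ ≡ 24 (mod 31) since 22·24 = 528 ≡ 1, so λ ≡ 20.
  x = λ² - 20 - 11 = 400 - 31 ≡ 28; y = λ·(20 - 28) - 23 ≡ 3. → (28, 3)

(28, 3)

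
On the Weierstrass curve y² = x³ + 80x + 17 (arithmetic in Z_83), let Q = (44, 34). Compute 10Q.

Double-and-add on 10 = (1010)₂. Start with Q = (44, 34) for the leading 1-bit.
double: tangent at (44, 34): λ = (3·44² + 80)/(2·34) ≡ 78/68. 68⁻¹ ≡ 11 (mod 83) since 68·11 = 748 ≡ 1, so λ ≡ 78·11 ≡ 28.
  x = λ² - 44 - 44 = 784 - 88 ≡ 32; y = λ·(44 - 32) - 34 ≡ 53. → (32, 53)
double: tangent at (32, 53): λ = (3·32² + 80)/(2·53) ≡ 81/23. 23⁻¹ ≡ 65 (mod 83) since 23·65 = 1495 ≡ 1, so λ ≡ 81·65 ≡ 36.
  x = λ² - 32 - 32 = 1296 - 64 ≡ 70; y = λ·(32 - 70) - 53 ≡ 73. → (70, 73)
add Q: (70, 73) + (44, 34). λ = (34 - 73)/(44 - 70) ≡ 44/57 mod 83. 57⁻¹ ≡ 67 (mod 83), so λ ≡ 43.
  x = λ² - 70 - 44 = 1849 - 114 ≡ 75; y = λ·(70 - 75) - 73 ≡ 44. → (75, 44)
double: tangent at (75, 44): λ = (3·75² + 80)/(2·44) ≡ 23/5. 5⁻¹ ≡ 50 (mod 83) since 5·50 = 250 ≡ 1, so λ ≡ 23·50 ≡ 71.
  x = λ² - 75 - 75 = 5041 - 150 ≡ 77; y = λ·(75 - 77) - 44 ≡ 63. → (77, 63)

(77, 63)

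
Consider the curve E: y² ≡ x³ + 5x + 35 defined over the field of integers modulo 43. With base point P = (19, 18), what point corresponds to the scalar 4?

Double-and-add on 4 = (100)₂. Start with P = (19, 18) for the leading 1-bit.
double: tangent at (19, 18): λ = (3·19² + 5)/(2·18) ≡ 13/36. 36⁻¹ ≡ 6 (mod 43), so λ ≡ 13·6 ≡ 35.
  x = λ² - 19 - 19 = 1225 - 38 ≡ 26; y = λ·(19 - 26) - 18 ≡ 38. → (26, 38)
double: tangent at (26, 38): λ = (3·26² + 5)/(2·38) ≡ 12/33. 33⁻¹ ≡ 30 (mod 43), so λ ≡ 12·30 ≡ 16.
  x = λ² - 26 - 26 = 256 - 52 ≡ 32; y = λ·(26 - 32) - 38 ≡ 38. → (32, 38)

(32, 38)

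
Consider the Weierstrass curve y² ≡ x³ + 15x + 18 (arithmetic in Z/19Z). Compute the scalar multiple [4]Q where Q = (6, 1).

(10, 3)

Repeated addition: build up to 4Q.
2Q: tangent at (6, 1): λ = (3·6² + 15)/(2·1) ≡ 9/2. 2⁻¹ ≡ 10 (mod 19) since 2·10 = 20 ≡ 1, so λ ≡ 9·10 ≡ 14.
  x = λ² - 6 - 6 = 196 - 12 ≡ 13; y = λ·(6 - 13) - 1 ≡ 15. → (13, 15)
3Q: (13, 15) + (6, 1). λ = (1 - 15)/(6 - 13) ≡ 5/12 mod 19. 12⁻¹ ≡ 8 (mod 19), so λ ≡ 2.
  x = λ² - 13 - 6 = 4 - 19 ≡ 4; y = λ·(13 - 4) - 15 ≡ 3. → (4, 3)
4Q: (4, 3) + (6, 1). λ = (1 - 3)/(6 - 4) ≡ 17/2 mod 19. 2⁻¹ ≡ 10 (mod 19), so λ ≡ 18.
  x = λ² - 4 - 6 = 324 - 10 ≡ 10; y = λ·(4 - 10) - 3 ≡ 3. → (10, 3)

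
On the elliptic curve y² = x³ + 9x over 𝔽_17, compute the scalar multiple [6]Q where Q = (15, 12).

(4, 7)

Double-and-add on 6 = (110)₂. Start with Q = (15, 12) for the leading 1-bit.
double: tangent at (15, 12): λ = (3·15² + 9)/(2·12) ≡ 4/7. 7⁻¹ ≡ 5 (mod 17), so λ ≡ 4·5 ≡ 3.
  x = λ² - 15 - 15 = 9 - 30 ≡ 13; y = λ·(15 - 13) - 12 ≡ 11. → (13, 11)
add Q: (13, 11) + (15, 12). λ = (12 - 11)/(15 - 13) ≡ 1/2 mod 17. 2⁻¹ ≡ 9 (mod 17), so λ ≡ 9.
  x = λ² - 13 - 15 = 81 - 28 ≡ 2; y = λ·(13 - 2) - 11 ≡ 3. → (2, 3)
double: tangent at (2, 3): λ = (3·2² + 9)/(2·3) ≡ 4/6. 6⁻¹ ≡ 3 (mod 17), so λ ≡ 4·3 ≡ 12.
  x = λ² - 2 - 2 = 144 - 4 ≡ 4; y = λ·(2 - 4) - 3 ≡ 7. → (4, 7)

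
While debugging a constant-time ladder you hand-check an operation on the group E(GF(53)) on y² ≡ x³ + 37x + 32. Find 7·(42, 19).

Write Q = (42, 19).
Double-and-add on 7 = (111)₂. Start with Q = (42, 19) for the leading 1-bit.
double: tangent at (42, 19): λ = (3·42² + 37)/(2·19) ≡ 29/38. 38⁻¹ ≡ 7 (mod 53), so λ ≡ 29·7 ≡ 44.
  x = λ² - 42 - 42 = 1936 - 84 ≡ 50; y = λ·(42 - 50) - 19 ≡ 0. → (50, 0)
add Q: (50, 0) + (42, 19). λ = (19 - 0)/(42 - 50) ≡ 19/45 mod 53. 45⁻¹ ≡ 33 (mod 53), so λ ≡ 44.
  x = λ² - 50 - 42 = 1936 - 92 ≡ 42; y = λ·(50 - 42) - 0 ≡ 34. → (42, 34)
double: tangent at (42, 34): λ = (3·42² + 37)/(2·34) ≡ 29/15. 15⁻¹ ≡ 46 (mod 53), so λ ≡ 29·46 ≡ 9.
  x = λ² - 42 - 42 = 81 - 84 ≡ 50; y = λ·(42 - 50) - 34 ≡ 0. → (50, 0)
add Q: (50, 0) + (42, 19). λ = (19 - 0)/(42 - 50) ≡ 19/45 mod 53. 45⁻¹ ≡ 33 (mod 53) since 45·33 = 1485 ≡ 1, so λ ≡ 44.
  x = λ² - 50 - 42 = 1936 - 92 ≡ 42; y = λ·(50 - 42) - 0 ≡ 34. → (42, 34)

(42, 34)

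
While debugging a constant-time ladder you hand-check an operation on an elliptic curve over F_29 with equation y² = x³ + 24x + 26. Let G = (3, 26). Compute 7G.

(15, 22)

Double-and-add on 7 = (111)₂. Start with G = (3, 26) for the leading 1-bit.
double: tangent at (3, 26): λ = (3·3² + 24)/(2·26) ≡ 22/23. 23⁻¹ ≡ 24 (mod 29), so λ ≡ 22·24 ≡ 6.
  x = λ² - 3 - 3 = 36 - 6 ≡ 1; y = λ·(3 - 1) - 26 ≡ 15. → (1, 15)
add G: (1, 15) + (3, 26). λ = (26 - 15)/(3 - 1) ≡ 11/2 mod 29. 2⁻¹ ≡ 15 (mod 29), so λ ≡ 20.
  x = λ² - 1 - 3 = 400 - 4 ≡ 19; y = λ·(1 - 19) - 15 ≡ 2. → (19, 2)
double: tangent at (19, 2): λ = (3·19² + 24)/(2·2) ≡ 5/4. 4⁻¹ ≡ 22 (mod 29) since 4·22 = 88 ≡ 1, so λ ≡ 5·22 ≡ 23.
  x = λ² - 19 - 19 = 529 - 38 ≡ 27; y = λ·(19 - 27) - 2 ≡ 17. → (27, 17)
add G: (27, 17) + (3, 26). λ = (26 - 17)/(3 - 27) ≡ 9/5 mod 29. 5⁻¹ ≡ 6 (mod 29) since 5·6 = 30 ≡ 1, so λ ≡ 25.
  x = λ² - 27 - 3 = 625 - 30 ≡ 15; y = λ·(27 - 15) - 17 ≡ 22. → (15, 22)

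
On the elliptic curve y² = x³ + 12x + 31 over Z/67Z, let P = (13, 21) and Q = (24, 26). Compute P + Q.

(59, 19)

(13, 21) + (24, 26). λ = (26 - 21)/(24 - 13) ≡ 5/11 mod 67. 11⁻¹ ≡ 61 (mod 67), so λ ≡ 37.
  x = λ² - 13 - 24 = 1369 - 37 ≡ 59; y = λ·(13 - 59) - 21 ≡ 19. → (59, 19)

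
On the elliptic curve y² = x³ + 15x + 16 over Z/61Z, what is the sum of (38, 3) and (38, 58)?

The two points share x = 38 and their y-coordinates satisfy 3 + 58 ≡ 0 (mod 61), so they are inverses. Their sum is 𝒪.

O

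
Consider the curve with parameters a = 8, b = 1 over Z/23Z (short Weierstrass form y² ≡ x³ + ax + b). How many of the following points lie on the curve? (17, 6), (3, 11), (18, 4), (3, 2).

(17, 6): 6² ≡ 13, rhs ≡ 13 → on.
(3, 11): 11² ≡ 6, rhs ≡ 6 → on.
(18, 4): 4² ≡ 16, rhs ≡ 20 → off.
(3, 2): 2² ≡ 4, rhs ≡ 6 → off.

2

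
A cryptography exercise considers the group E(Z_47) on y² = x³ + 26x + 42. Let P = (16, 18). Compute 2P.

(2, 14)

tangent at (16, 18): λ = (3·16² + 26)/(2·18) ≡ 42/36. 36⁻¹ ≡ 17 (mod 47), so λ ≡ 42·17 ≡ 9.
  x = λ² - 16 - 16 = 81 - 32 ≡ 2; y = λ·(16 - 2) - 18 ≡ 14. → (2, 14)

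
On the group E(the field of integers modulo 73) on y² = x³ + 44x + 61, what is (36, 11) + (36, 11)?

tangent at (36, 11): λ = (3·36² + 44)/(2·11) ≡ 63/22. 22⁻¹ ≡ 10 (mod 73) since 22·10 = 220 ≡ 1, so λ ≡ 63·10 ≡ 46.
  x = λ² - 36 - 36 = 2116 - 72 ≡ 0; y = λ·(36 - 0) - 11 ≡ 39. → (0, 39)

(0, 39)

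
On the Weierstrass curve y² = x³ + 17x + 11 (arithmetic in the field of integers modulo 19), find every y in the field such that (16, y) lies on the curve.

3, 16

x³ + 17x + 11 = 4379 ≡ 9 (mod 19).
Square roots of 9 mod 19: 3 and 16 (since 3² = 9 ≡ 9).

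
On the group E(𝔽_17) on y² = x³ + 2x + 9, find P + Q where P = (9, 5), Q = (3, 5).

(9, 5) + (3, 5). λ = (5 - 5)/(3 - 9) ≡ 0/11 mod 17. 11⁻¹ ≡ 14 (mod 17) since 11·14 = 154 ≡ 1, so λ ≡ 0.
  x = λ² - 9 - 3 = 0 - 12 ≡ 5; y = λ·(9 - 5) - 5 ≡ 12. → (5, 12)

(5, 12)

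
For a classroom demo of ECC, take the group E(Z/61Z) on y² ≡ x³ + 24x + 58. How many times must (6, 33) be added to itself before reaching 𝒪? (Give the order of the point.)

10

2P: tangent at (6, 33): λ = (3·6² + 24)/(2·33) ≡ 10/5. 5⁻¹ ≡ 49 (mod 61), so λ ≡ 10·49 ≡ 2.
  x = λ² - 6 - 6 = 4 - 12 ≡ 53; y = λ·(6 - 53) - 33 ≡ 56. → (53, 56)
3P: (53, 56) + (6, 33). λ = (33 - 56)/(6 - 53) ≡ 38/14 mod 61. 14⁻¹ ≡ 48 (mod 61), so λ ≡ 55.
  x = λ² - 53 - 6 = 3025 - 59 ≡ 38; y = λ·(53 - 38) - 56 ≡ 37. → (38, 37)
4P: (38, 37) + (6, 33). λ = (33 - 37)/(6 - 38) ≡ 57/29 mod 61. 29⁻¹ ≡ 40 (mod 61), so λ ≡ 23.
  x = λ² - 38 - 6 = 529 - 44 ≡ 58; y = λ·(38 - 58) - 37 ≡ 52. → (58, 52)
5P: (58, 52) + (6, 33). λ = (33 - 52)/(6 - 58) ≡ 42/9 mod 61. 9⁻¹ ≡ 34 (mod 61), so λ ≡ 25.
  x = λ² - 58 - 6 = 625 - 64 ≡ 12; y = λ·(58 - 12) - 52 ≡ 0. → (12, 0)
6P: (12, 0) + (6, 33). λ = (33 - 0)/(6 - 12) ≡ 33/55 mod 61. 55⁻¹ ≡ 10 (mod 61) since 55·10 = 550 ≡ 1, so λ ≡ 25.
  x = λ² - 12 - 6 = 625 - 18 ≡ 58; y = λ·(12 - 58) - 0 ≡ 9. → (58, 9)
7P: (58, 9) + (6, 33). λ = (33 - 9)/(6 - 58) ≡ 24/9 mod 61. 9⁻¹ ≡ 34 (mod 61), so λ ≡ 23.
  x = λ² - 58 - 6 = 529 - 64 ≡ 38; y = λ·(58 - 38) - 9 ≡ 24. → (38, 24)
8P: (38, 24) + (6, 33). λ = (33 - 24)/(6 - 38) ≡ 9/29 mod 61. 29⁻¹ ≡ 40 (mod 61), so λ ≡ 55.
  x = λ² - 38 - 6 = 3025 - 44 ≡ 53; y = λ·(38 - 53) - 24 ≡ 5. → (53, 5)
9P: (53, 5) + (6, 33). λ = (33 - 5)/(6 - 53) ≡ 28/14 mod 61. 14⁻¹ ≡ 48 (mod 61) since 14·48 = 672 ≡ 1, so λ ≡ 2.
  x = λ² - 53 - 6 = 4 - 59 ≡ 6; y = λ·(53 - 6) - 5 ≡ 28. → (6, 28)
10P: (6, 28) + (6, 33): same x and y₁ ≡ -y₂, so the sum is 𝒪.
10P = 𝒪, so the order is 10.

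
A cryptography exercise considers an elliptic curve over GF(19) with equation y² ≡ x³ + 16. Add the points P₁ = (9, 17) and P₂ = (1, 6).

(10, 3)

(9, 17) + (1, 6). λ = (6 - 17)/(1 - 9) ≡ 8/11 mod 19. 11⁻¹ ≡ 7 (mod 19) since 11·7 = 77 ≡ 1, so λ ≡ 18.
  x = λ² - 9 - 1 = 324 - 10 ≡ 10; y = λ·(9 - 10) - 17 ≡ 3. → (10, 3)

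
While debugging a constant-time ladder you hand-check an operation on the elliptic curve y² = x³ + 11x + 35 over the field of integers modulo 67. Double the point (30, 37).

(2, 20)

tangent at (30, 37): λ = (3·30² + 11)/(2·37) ≡ 31/7. 7⁻¹ ≡ 48 (mod 67), so λ ≡ 31·48 ≡ 14.
  x = λ² - 30 - 30 = 196 - 60 ≡ 2; y = λ·(30 - 2) - 37 ≡ 20. → (2, 20)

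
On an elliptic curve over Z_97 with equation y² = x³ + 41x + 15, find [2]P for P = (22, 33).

tangent at (22, 33): λ = (3·22² + 41)/(2·33) ≡ 38/66. 66⁻¹ ≡ 25 (mod 97) since 66·25 = 1650 ≡ 1, so λ ≡ 38·25 ≡ 77.
  x = λ² - 22 - 22 = 5929 - 44 ≡ 65; y = λ·(22 - 65) - 33 ≡ 51. → (65, 51)

(65, 51)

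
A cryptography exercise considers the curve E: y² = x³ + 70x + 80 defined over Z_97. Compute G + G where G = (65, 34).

tangent at (65, 34): λ = (3·65² + 70)/(2·34) ≡ 38/68. 68⁻¹ ≡ 10 (mod 97), so λ ≡ 38·10 ≡ 89.
  x = λ² - 65 - 65 = 7921 - 130 ≡ 31; y = λ·(65 - 31) - 34 ≡ 82. → (31, 82)

(31, 82)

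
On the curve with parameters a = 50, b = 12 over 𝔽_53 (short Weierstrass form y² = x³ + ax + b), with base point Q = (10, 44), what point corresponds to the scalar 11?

(24, 14)

Double-and-add on 11 = (1011)₂. Start with Q = (10, 44) for the leading 1-bit.
double: tangent at (10, 44): λ = (3·10² + 50)/(2·44) ≡ 32/35. 35⁻¹ ≡ 50 (mod 53), so λ ≡ 32·50 ≡ 10.
  x = λ² - 10 - 10 = 100 - 20 ≡ 27; y = λ·(10 - 27) - 44 ≡ 51. → (27, 51)
double: tangent at (27, 51): λ = (3·27² + 50)/(2·51) ≡ 11/49. 49⁻¹ ≡ 13 (mod 53), so λ ≡ 11·13 ≡ 37.
  x = λ² - 27 - 27 = 1369 - 54 ≡ 43; y = λ·(27 - 43) - 51 ≡ 46. → (43, 46)
add Q: (43, 46) + (10, 44). λ = (44 - 46)/(10 - 43) ≡ 51/20 mod 53. 20⁻¹ ≡ 8 (mod 53) since 20·8 = 160 ≡ 1, so λ ≡ 37.
  x = λ² - 43 - 10 = 1369 - 53 ≡ 44; y = λ·(43 - 44) - 46 ≡ 23. → (44, 23)
double: tangent at (44, 23): λ = (3·44² + 50)/(2·23) ≡ 28/46. 46⁻¹ ≡ 15 (mod 53), so λ ≡ 28·15 ≡ 49.
  x = λ² - 44 - 44 = 2401 - 88 ≡ 34; y = λ·(44 - 34) - 23 ≡ 43. → (34, 43)
add Q: (34, 43) + (10, 44). λ = (44 - 43)/(10 - 34) ≡ 1/29 mod 53. 29⁻¹ ≡ 11 (mod 53), so λ ≡ 11.
  x = λ² - 34 - 10 = 121 - 44 ≡ 24; y = λ·(34 - 24) - 43 ≡ 14. → (24, 14)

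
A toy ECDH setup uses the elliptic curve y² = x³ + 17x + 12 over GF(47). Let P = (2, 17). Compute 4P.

Repeated addition: build up to 4P.
2P: tangent at (2, 17): λ = (3·2² + 17)/(2·17) ≡ 29/34. 34⁻¹ ≡ 18 (mod 47) since 34·18 = 612 ≡ 1, so λ ≡ 29·18 ≡ 5.
  x = λ² - 2 - 2 = 25 - 4 ≡ 21; y = λ·(2 - 21) - 17 ≡ 29. → (21, 29)
3P: (21, 29) + (2, 17). λ = (17 - 29)/(2 - 21) ≡ 35/28 mod 47. 28⁻¹ ≡ 42 (mod 47) since 28·42 = 1176 ≡ 1, so λ ≡ 13.
  x = λ² - 21 - 2 = 169 - 23 ≡ 5; y = λ·(21 - 5) - 29 ≡ 38. → (5, 38)
4P: (5, 38) + (2, 17). λ = (17 - 38)/(2 - 5) ≡ 26/44 mod 47. 44⁻¹ ≡ 31 (mod 47) since 44·31 = 1364 ≡ 1, so λ ≡ 7.
  x = λ² - 5 - 2 = 49 - 7 ≡ 42; y = λ·(5 - 42) - 38 ≡ 32. → (42, 32)

(42, 32)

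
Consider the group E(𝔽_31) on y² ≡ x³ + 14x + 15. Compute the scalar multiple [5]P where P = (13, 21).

Double-and-add on 5 = (101)₂. Start with P = (13, 21) for the leading 1-bit.
double: tangent at (13, 21): λ = (3·13² + 14)/(2·21) ≡ 25/11. 11⁻¹ ≡ 17 (mod 31) since 11·17 = 187 ≡ 1, so λ ≡ 25·17 ≡ 22.
  x = λ² - 13 - 13 = 484 - 26 ≡ 24; y = λ·(13 - 24) - 21 ≡ 16. → (24, 16)
double: tangent at (24, 16): λ = (3·24² + 14)/(2·16) ≡ 6/1. 1⁻¹ ≡ 1 (mod 31), so λ ≡ 6·1 ≡ 6.
  x = λ² - 24 - 24 = 36 - 48 ≡ 19; y = λ·(24 - 19) - 16 ≡ 14. → (19, 14)
add P: (19, 14) + (13, 21). λ = (21 - 14)/(13 - 19) ≡ 7/25 mod 31. 25⁻¹ ≡ 5 (mod 31) since 25·5 = 125 ≡ 1, so λ ≡ 4.
  x = λ² - 19 - 13 = 16 - 32 ≡ 15; y = λ·(19 - 15) - 14 ≡ 2. → (15, 2)

(15, 2)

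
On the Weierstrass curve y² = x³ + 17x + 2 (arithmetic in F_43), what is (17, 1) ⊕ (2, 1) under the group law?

(17, 1) + (2, 1). λ = (1 - 1)/(2 - 17) ≡ 0/28 mod 43. 28⁻¹ ≡ 20 (mod 43), so λ ≡ 0.
  x = λ² - 17 - 2 = 0 - 19 ≡ 24; y = λ·(17 - 24) - 1 ≡ 42. → (24, 42)

(24, 42)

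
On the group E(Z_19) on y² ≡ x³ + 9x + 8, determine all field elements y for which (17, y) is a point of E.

1, 18

x³ + 9x + 8 = 5074 ≡ 1 (mod 19).
Square roots of 1 mod 19: 1 and 18 (since 1² = 1 ≡ 1).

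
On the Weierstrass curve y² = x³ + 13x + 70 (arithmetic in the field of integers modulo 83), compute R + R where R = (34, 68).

tangent at (34, 68): λ = (3·34² + 13)/(2·68) ≡ 78/53. 53⁻¹ ≡ 47 (mod 83) since 53·47 = 2491 ≡ 1, so λ ≡ 78·47 ≡ 14.
  x = λ² - 34 - 34 = 196 - 68 ≡ 45; y = λ·(34 - 45) - 68 ≡ 27. → (45, 27)

(45, 27)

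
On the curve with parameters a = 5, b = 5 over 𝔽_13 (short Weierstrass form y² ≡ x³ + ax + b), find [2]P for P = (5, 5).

tangent at (5, 5): λ = (3·5² + 5)/(2·5) ≡ 2/10. 10⁻¹ ≡ 4 (mod 13) since 10·4 = 40 ≡ 1, so λ ≡ 2·4 ≡ 8.
  x = λ² - 5 - 5 = 64 - 10 ≡ 2; y = λ·(5 - 2) - 5 ≡ 6. → (2, 6)

(2, 6)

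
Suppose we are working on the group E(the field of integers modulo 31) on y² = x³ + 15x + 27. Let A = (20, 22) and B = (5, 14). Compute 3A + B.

(8, 15)

First 3A:
Repeated addition: build up to 3A.
2A: tangent at (20, 22): λ = (3·20² + 15)/(2·22) ≡ 6/13. 13⁻¹ ≡ 12 (mod 31), so λ ≡ 6·12 ≡ 10.
  x = λ² - 20 - 20 = 100 - 40 ≡ 29; y = λ·(20 - 29) - 22 ≡ 12. → (29, 12)
3A: (29, 12) + (20, 22). λ = (22 - 12)/(20 - 29) ≡ 10/22 mod 31. 22⁻¹ ≡ 24 (mod 31), so λ ≡ 23.
  x = λ² - 29 - 20 = 529 - 49 ≡ 15; y = λ·(29 - 15) - 12 ≡ 0. → (15, 0)
3A = (15, 0).
Finally 3A + B:
(15, 0) + (5, 14). λ = (14 - 0)/(5 - 15) ≡ 14/21 mod 31. 21⁻¹ ≡ 3 (mod 31) since 21·3 = 63 ≡ 1, so λ ≡ 11.
  x = λ² - 15 - 5 = 121 - 20 ≡ 8; y = λ·(15 - 8) - 0 ≡ 15. → (8, 15)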